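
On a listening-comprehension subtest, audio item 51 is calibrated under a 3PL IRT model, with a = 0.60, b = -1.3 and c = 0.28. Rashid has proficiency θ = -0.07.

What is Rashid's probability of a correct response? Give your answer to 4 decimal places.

P(θ) = c + (1 − c) · 1 / (1 + exp(−a(θ − b)))
Exponent: 0.60 × (-0.07 − (-1.3)) = 0.7380
1/(1 + e^{-0.7380}) = 0.6766
P = 0.28 + 0.72 × 0.6766 = 0.7671

0.7671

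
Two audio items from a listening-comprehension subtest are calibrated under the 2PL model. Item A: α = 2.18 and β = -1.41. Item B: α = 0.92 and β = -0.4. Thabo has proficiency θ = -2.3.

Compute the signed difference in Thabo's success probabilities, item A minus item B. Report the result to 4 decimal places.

P(θ) = 1 / (1 + exp(−α(θ − β)))
P_A = 0.1256
P_B = 0.1483
P_A − P_B = -0.0227

-0.0227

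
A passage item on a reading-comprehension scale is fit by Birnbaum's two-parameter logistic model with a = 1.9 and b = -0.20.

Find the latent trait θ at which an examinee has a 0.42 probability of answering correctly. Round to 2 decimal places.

-0.37

P(θ) = 1 / (1 + exp(−a(θ − b)))
logit = ln(0.4200/0.5800) = -0.3228
θ = b + logit/(a) = -0.20 + (-0.3228)/1.9000 = -0.3699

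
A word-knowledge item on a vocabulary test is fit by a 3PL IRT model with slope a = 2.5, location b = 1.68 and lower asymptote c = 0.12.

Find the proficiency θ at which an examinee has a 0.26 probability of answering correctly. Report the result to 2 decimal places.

P(θ) = c + (1 − c) · 1 / (1 + exp(−a(θ − b)))
Remove guessing floor: (0.26 − 0.12)/(1 − 0.12) = 0.1591
logit = ln(0.1591/0.8409) = -1.6650
θ = b + logit/(a) = 1.68 + (-1.6650)/2.5000 = 1.0140

1.01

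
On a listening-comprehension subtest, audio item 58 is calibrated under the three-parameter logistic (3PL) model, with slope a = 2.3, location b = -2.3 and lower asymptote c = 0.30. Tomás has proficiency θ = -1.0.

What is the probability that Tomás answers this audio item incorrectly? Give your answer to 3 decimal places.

0.034

P(θ) = c + (1 − c) · 1 / (1 + exp(−a(θ − b)))
Exponent: 2.3 × (-1.0 − (-2.3)) = 2.9900
1/(1 + e^{-2.9900}) = 0.9521
P = 0.30 + 0.70 × 0.9521 = 0.9665
P(incorrect) = 1 − 0.9665 = 0.0335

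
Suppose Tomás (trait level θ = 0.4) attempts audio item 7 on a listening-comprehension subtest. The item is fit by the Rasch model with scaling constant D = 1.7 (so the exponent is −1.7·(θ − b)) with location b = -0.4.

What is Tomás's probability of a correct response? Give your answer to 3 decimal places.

0.796

P(θ) = 1 / (1 + exp(−D·(θ − b)))
Exponent: 1.7 × (0.4 − (-0.4)) = 1.3600
1/(1 + e^{-1.3600}) = 0.7958
P = 0.7958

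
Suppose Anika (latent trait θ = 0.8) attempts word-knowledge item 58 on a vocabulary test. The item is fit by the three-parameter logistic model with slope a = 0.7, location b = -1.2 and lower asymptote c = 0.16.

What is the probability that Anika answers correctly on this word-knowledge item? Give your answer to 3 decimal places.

0.834

P(θ) = c + (1 − c) · 1 / (1 + exp(−a(θ − b)))
Exponent: 0.7 × (0.8 − (-1.2)) = 1.4000
1/(1 + e^{-1.4000}) = 0.8022
P = 0.16 + 0.84 × 0.8022 = 0.8338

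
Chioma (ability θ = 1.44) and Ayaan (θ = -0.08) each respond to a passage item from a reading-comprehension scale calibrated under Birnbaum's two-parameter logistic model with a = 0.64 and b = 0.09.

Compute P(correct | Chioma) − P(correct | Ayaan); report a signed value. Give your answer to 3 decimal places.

0.231

P(θ) = 1 / (1 + exp(−a(θ − b)))
P(Chioma) = 0.7035  [exponent 0.8640]
P(Ayaan) = 0.4728  [exponent -0.1088]
Difference = 0.7035 − 0.4728 = 0.2307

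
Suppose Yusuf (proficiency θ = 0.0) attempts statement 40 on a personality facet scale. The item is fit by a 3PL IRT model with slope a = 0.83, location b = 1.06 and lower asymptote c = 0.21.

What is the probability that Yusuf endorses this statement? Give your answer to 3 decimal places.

0.442

P(θ) = c + (1 − c) · 1 / (1 + exp(−a(θ − b)))
Exponent: 0.83 × (0.0 − 1.06) = -0.8798
1/(1 + e^{0.8798}) = 0.2932
P = 0.21 + 0.79 × 0.2932 = 0.4416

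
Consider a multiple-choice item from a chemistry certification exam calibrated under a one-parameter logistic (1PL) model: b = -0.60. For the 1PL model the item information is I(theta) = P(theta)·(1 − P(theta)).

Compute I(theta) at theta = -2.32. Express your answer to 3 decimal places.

P = 1/(1+e^{1.7200}) = 0.1519
P(1−P) = 0.1519 × 0.8481 = 0.1288
I = P(1−P) = 0.12881

0.129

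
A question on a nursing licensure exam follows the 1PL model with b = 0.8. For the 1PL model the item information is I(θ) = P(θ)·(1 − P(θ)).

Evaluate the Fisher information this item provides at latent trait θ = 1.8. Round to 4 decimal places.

P = 1/(1+e^{-1.0000}) = 0.7311
P(1−P) = 0.7311 × 0.2689 = 0.1966
I = P(1−P) = 0.19661

0.1966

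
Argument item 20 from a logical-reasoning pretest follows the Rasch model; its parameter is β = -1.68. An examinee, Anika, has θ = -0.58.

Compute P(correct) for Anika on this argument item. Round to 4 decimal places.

P(θ) = 1 / (1 + exp(−(θ − β)))
Exponent: (-0.58 − (-1.68)) = 1.1000
1/(1 + e^{-1.1000}) = 0.7503
P = 0.7503

0.7503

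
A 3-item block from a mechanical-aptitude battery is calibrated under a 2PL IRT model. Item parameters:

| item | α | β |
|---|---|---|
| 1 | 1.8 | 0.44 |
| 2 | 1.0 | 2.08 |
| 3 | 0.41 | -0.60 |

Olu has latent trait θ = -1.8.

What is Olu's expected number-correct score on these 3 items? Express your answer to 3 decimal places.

0.417

P(θ) = 1 / (1 + exp(−α(θ − β)))
P_1 = 1/(1+e^{4.0320}) = 0.0174
P_2 = 1/(1+e^{3.8800}) = 0.0202
P_3 = 1/(1+e^{0.4920}) = 0.3794
E[score] = 0.0174 + 0.0202 + 0.3794 = 0.4171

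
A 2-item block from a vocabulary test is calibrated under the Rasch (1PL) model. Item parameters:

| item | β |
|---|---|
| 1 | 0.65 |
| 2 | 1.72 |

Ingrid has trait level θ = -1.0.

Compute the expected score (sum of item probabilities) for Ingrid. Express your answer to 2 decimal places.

0.22

P(θ) = 1 / (1 + exp(−(θ − β)))
P_1 = 1/(1+e^{1.6500}) = 0.1611
P_2 = 1/(1+e^{2.7200}) = 0.0618
E[score] = 0.1611 + 0.0618 = 0.2229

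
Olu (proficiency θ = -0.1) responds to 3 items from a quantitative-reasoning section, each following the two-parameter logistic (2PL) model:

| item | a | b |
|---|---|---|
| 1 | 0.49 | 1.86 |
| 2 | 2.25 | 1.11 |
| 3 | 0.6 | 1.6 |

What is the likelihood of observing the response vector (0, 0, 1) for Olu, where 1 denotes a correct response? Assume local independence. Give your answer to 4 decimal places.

0.1799

P(θ) = 1 / (1 + exp(−a(θ − b)))
P_1 = 1/(1+e^{0.9604}) = 0.2768
P_2 = 1/(1+e^{2.7225}) = 0.0617
P_3 = 1/(1+e^{1.0200}) = 0.2650
L = (1−P_1) × (1−P_2) × P_3 = 0.7232 × 0.9383 × 0.2650 = 0.17985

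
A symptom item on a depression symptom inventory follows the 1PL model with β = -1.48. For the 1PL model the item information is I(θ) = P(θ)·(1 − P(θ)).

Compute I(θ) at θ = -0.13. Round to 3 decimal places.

0.163

P = 1/(1+e^{-1.3500}) = 0.7941
P(1−P) = 0.7941 × 0.2059 = 0.1635
I = P(1−P) = 0.16349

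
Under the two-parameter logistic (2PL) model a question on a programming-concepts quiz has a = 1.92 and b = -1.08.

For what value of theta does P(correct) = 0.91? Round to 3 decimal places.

0.125

P(theta) = 1 / (1 + exp(−a(theta − b)))
logit = ln(0.9100/0.0900) = 2.3136
theta = b + logit/(a) = -1.08 + 2.3136/1.9200 = 0.1250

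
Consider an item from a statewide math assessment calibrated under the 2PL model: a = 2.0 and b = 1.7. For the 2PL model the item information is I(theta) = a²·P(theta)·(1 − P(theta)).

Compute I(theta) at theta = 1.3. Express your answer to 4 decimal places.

P = 1/(1+e^{0.8000}) = 0.3100
P(1−P) = 0.3100 × 0.6900 = 0.2139
I = a² × P(1−P) = 2.0² × 0.2139 = 0.85564

0.8556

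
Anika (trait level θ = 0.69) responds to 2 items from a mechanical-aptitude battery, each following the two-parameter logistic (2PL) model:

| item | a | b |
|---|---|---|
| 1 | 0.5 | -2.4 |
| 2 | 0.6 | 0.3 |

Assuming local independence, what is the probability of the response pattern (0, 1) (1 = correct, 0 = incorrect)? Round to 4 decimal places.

0.0981

P(θ) = 1 / (1 + exp(−a(θ − b)))
P_1 = 1/(1+e^{-1.5450}) = 0.8242
P_2 = 1/(1+e^{-0.2340}) = 0.5582
L = (1−P_1) × P_2 = 0.1758 × 0.5582 = 0.09814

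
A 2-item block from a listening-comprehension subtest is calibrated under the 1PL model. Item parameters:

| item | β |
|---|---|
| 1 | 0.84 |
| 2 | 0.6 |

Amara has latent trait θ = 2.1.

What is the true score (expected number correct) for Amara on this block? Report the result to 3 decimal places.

1.597

P(θ) = 1 / (1 + exp(−(θ − β)))
P_1 = 1/(1+e^{-1.2600}) = 0.7790
P_2 = 1/(1+e^{-1.5000}) = 0.8176
E[score] = 0.7790 + 0.8176 = 1.5966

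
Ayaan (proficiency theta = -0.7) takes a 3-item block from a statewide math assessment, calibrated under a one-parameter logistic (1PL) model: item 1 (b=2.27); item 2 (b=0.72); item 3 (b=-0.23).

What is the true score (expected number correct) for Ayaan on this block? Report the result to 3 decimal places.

P(theta) = 1 / (1 + exp(−(theta − b)))
P_1 = 1/(1+e^{2.9700}) = 0.0488
P_2 = 1/(1+e^{1.4200}) = 0.1947
P_3 = 1/(1+e^{0.4700}) = 0.3846
E[score] = 0.0488 + 0.1947 + 0.3846 = 0.6281

0.628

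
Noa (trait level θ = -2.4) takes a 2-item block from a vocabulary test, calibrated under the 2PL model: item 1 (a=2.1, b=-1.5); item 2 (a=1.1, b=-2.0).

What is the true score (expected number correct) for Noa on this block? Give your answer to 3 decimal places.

P(θ) = 1 / (1 + exp(−a(θ − b)))
P_1 = 1/(1+e^{1.8900}) = 0.1312
P_2 = 1/(1+e^{0.4400}) = 0.3917
E[score] = 0.1312 + 0.3917 = 0.5230

0.523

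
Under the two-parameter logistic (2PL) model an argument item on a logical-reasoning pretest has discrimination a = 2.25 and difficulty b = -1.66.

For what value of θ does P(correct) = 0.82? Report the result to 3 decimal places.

-0.986

P(θ) = 1 / (1 + exp(−a(θ − b)))
logit = ln(0.8200/0.1800) = 1.5163
θ = b + logit/(a) = -1.66 + 1.5163/2.2500 = -0.9861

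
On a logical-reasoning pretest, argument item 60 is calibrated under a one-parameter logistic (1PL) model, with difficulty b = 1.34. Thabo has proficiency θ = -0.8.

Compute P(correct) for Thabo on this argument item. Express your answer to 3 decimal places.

0.105

P(θ) = 1 / (1 + exp(−(θ − b)))
Exponent: (-0.8 − 1.34) = -2.1400
1/(1 + e^{2.1400}) = 0.1053
P = 0.1053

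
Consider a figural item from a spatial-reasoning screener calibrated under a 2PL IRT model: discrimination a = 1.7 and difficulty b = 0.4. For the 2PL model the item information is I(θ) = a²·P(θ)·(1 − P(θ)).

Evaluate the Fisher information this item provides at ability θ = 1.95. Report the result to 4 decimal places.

0.1805

P = 1/(1+e^{-2.6350}) = 0.9331
P(1−P) = 0.9331 × 0.0669 = 0.0624
I = a² × P(1−P) = 1.7² × 0.0624 = 0.18046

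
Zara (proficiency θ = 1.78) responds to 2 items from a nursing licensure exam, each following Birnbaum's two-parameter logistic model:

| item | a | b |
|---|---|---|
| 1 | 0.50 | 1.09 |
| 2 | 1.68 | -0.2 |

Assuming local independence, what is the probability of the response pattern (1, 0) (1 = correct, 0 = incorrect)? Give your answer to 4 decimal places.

0.0203

P(θ) = 1 / (1 + exp(−a(θ − b)))
P_1 = 1/(1+e^{-0.3450}) = 0.5854
P_2 = 1/(1+e^{-3.3264}) = 0.9653
L = P_1 × (1−P_2) = 0.5854 × 0.0347 = 0.02030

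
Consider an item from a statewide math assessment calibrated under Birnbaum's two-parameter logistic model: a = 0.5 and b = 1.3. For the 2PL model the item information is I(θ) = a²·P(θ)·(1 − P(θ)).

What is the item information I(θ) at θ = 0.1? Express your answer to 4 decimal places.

0.0572

P = 1/(1+e^{0.6000}) = 0.3543
P(1−P) = 0.3543 × 0.6457 = 0.2288
I = a² × P(1−P) = 0.5² × 0.2288 = 0.05720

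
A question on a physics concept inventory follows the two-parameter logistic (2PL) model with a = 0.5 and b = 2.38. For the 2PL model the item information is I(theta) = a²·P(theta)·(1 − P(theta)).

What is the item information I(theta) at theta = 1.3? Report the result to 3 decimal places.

0.058

P = 1/(1+e^{0.5400}) = 0.3682
P(1−P) = 0.3682 × 0.6318 = 0.2326
I = a² × P(1−P) = 0.5² × 0.2326 = 0.05816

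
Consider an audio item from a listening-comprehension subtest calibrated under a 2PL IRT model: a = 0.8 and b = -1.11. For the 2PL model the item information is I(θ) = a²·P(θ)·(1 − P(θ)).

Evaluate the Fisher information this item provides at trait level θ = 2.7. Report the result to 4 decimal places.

0.0277

P = 1/(1+e^{-3.0480}) = 0.9547
P(1−P) = 0.9547 × 0.0453 = 0.0433
I = a² × P(1−P) = 0.8² × 0.0433 = 0.02768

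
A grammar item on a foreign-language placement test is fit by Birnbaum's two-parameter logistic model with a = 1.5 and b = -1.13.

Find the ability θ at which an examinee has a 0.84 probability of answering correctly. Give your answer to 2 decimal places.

-0.02

P(θ) = 1 / (1 + exp(−a(θ − b)))
logit = ln(0.8400/0.1600) = 1.6582
θ = b + logit/(a) = -1.13 + 1.6582/1.5000 = -0.0245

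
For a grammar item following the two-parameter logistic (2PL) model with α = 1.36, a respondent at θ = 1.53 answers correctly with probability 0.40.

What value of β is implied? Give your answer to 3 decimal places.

1.828

P(θ) = 1 / (1 + exp(−α(θ − β)))
logit(0.40) = ln(0.40/0.60) = -0.4055
β = θ − logit/(α) = 1.53 − (-0.4055)/1.3600 = 1.8281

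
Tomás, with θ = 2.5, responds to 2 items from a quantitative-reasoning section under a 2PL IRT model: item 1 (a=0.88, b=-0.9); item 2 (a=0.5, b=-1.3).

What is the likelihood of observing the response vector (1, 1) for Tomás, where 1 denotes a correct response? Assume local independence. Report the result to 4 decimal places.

P(θ) = 1 / (1 + exp(−a(θ − b)))
P_1 = 1/(1+e^{-2.9920}) = 0.9522
P_2 = 1/(1+e^{-1.9000}) = 0.8699
L = P_1 × P_2 = 0.9522 × 0.8699 = 0.82832

0.8283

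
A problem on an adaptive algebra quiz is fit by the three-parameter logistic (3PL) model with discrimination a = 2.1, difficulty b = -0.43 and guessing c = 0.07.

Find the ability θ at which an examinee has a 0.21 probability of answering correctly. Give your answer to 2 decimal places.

P(θ) = c + (1 − c) · 1 / (1 + exp(−a(θ − b)))
Remove guessing floor: (0.21 − 0.07)/(1 − 0.07) = 0.1505
logit = ln(0.1505/0.8495) = -1.7304
θ = b + logit/(a) = -0.43 + (-1.7304)/2.1000 = -1.2540

-1.25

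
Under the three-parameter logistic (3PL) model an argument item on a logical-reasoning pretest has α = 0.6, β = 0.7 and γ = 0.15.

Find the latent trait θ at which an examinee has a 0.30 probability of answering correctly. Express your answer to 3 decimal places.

P(θ) = γ + (1 − γ) · 1 / (1 + exp(−α(θ − β)))
Remove guessing floor: (0.30 − 0.15)/(1 − 0.15) = 0.1765
logit = ln(0.1765/0.8235) = -1.5404
θ = β + logit/(α) = 0.7 + (-1.5404)/0.6000 = -1.8674

-1.867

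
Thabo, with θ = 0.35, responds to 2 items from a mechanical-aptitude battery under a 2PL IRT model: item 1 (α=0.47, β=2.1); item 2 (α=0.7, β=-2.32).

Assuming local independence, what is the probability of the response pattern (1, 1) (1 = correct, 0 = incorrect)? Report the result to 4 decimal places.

0.2644

P(θ) = 1 / (1 + exp(−α(θ − β)))
P_1 = 1/(1+e^{0.8225}) = 0.3052
P_2 = 1/(1+e^{-1.8690}) = 0.8663
L = P_1 × P_2 = 0.3052 × 0.8663 = 0.26444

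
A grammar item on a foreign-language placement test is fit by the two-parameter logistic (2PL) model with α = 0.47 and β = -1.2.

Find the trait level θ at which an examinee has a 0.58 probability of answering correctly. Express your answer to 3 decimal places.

-0.513

P(θ) = 1 / (1 + exp(−α(θ − β)))
logit = ln(0.5800/0.4200) = 0.3228
θ = β + logit/(α) = -1.2 + 0.3228/0.4700 = -0.5132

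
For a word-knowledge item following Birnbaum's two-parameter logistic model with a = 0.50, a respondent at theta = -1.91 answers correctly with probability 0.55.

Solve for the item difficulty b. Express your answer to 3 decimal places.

-2.311

P(theta) = 1 / (1 + exp(−a(theta − b)))
logit(0.55) = ln(0.55/0.45) = 0.2007
b = theta − logit/(a) = -1.91 − 0.2007/0.5000 = -2.3113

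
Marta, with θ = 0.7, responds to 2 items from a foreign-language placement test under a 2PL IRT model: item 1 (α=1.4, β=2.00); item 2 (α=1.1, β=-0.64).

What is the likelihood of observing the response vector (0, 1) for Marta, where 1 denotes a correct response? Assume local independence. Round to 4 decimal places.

P(θ) = 1 / (1 + exp(−α(θ − β)))
P_1 = 1/(1+e^{1.8200}) = 0.1394
P_2 = 1/(1+e^{-1.4740}) = 0.8137
L = (1−P_1) × P_2 = 0.8606 × 0.8137 = 0.70021

0.7002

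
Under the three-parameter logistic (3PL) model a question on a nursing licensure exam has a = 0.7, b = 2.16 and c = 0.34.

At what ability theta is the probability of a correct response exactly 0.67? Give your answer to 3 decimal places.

2.160

P(theta) = c + (1 − c) · 1 / (1 + exp(−a(theta − b)))
Remove guessing floor: (0.67 − 0.34)/(1 − 0.34) = 0.5000
logit = ln(0.5000/0.5000) = 0.0000
theta = b + logit/(a) = 2.16 + 0.0000/0.7000 = 2.1600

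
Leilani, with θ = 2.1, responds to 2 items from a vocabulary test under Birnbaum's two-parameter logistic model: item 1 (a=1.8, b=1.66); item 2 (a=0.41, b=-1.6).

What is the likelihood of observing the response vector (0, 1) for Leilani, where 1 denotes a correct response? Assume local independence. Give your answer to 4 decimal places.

0.2557

P(θ) = 1 / (1 + exp(−a(θ − b)))
P_1 = 1/(1+e^{-0.7920}) = 0.6883
P_2 = 1/(1+e^{-1.5170}) = 0.8201
L = (1−P_1) × P_2 = 0.3117 × 0.8201 = 0.25566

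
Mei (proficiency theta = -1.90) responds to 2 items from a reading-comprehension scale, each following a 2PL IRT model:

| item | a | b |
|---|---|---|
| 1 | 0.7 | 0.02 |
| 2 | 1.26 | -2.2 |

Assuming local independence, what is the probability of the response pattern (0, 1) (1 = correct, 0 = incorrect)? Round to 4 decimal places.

0.4706

P(theta) = 1 / (1 + exp(−a(theta − b)))
P_1 = 1/(1+e^{1.3440}) = 0.2069
P_2 = 1/(1+e^{-0.3780}) = 0.5934
L = (1−P_1) × P_2 = 0.7931 × 0.5934 = 0.47065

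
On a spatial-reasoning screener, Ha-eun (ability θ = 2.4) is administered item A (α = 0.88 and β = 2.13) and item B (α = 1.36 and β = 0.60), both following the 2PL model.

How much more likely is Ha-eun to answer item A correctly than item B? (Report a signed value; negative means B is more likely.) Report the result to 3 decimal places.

P(θ) = 1 / (1 + exp(−α(θ − β)))
P_A = 0.5591
P_B = 0.9204
P_A − P_B = -0.3613

-0.361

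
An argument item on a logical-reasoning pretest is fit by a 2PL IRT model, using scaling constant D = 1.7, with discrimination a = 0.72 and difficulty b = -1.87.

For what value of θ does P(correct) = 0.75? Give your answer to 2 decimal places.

-0.97

P(θ) = 1 / (1 + exp(−D·a(θ − b)))
logit = ln(0.7500/0.2500) = 1.0986
θ = b + logit/(1.7·a) = -1.87 + 1.0986/1.2240 = -0.9724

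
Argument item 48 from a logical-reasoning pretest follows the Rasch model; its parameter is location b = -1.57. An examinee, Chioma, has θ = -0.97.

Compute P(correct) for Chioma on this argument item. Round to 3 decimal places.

P(θ) = 1 / (1 + exp(−(θ − b)))
Exponent: (-0.97 − (-1.57)) = 0.6000
1/(1 + e^{-0.6000}) = 0.6457
P = 0.6457

0.646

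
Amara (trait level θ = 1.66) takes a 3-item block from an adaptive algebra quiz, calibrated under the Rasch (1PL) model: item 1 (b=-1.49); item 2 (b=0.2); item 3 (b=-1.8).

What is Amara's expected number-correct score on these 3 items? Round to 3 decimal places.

2.740

P(θ) = 1 / (1 + exp(−(θ − b)))
P_1 = 1/(1+e^{-3.1500}) = 0.9589
P_2 = 1/(1+e^{-1.4600}) = 0.8115
P_3 = 1/(1+e^{-3.4600}) = 0.9695
E[score] = 0.9589 + 0.8115 + 0.9695 = 2.7400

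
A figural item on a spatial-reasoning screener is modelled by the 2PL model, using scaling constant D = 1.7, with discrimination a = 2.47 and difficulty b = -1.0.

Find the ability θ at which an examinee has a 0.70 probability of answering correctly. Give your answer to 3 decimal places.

P(θ) = 1 / (1 + exp(−D·a(θ − b)))
logit = ln(0.7000/0.3000) = 0.8473
θ = b + logit/(1.7·a) = -1.0 + 0.8473/4.1990 = -0.7982

-0.798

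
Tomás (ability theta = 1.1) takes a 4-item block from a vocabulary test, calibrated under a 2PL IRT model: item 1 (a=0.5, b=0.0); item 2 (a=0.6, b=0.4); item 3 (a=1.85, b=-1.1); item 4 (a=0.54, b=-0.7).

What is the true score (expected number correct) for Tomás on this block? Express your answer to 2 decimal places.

P(theta) = 1 / (1 + exp(−a(theta − b)))
P_1 = 1/(1+e^{-0.5500}) = 0.6341
P_2 = 1/(1+e^{-0.4200}) = 0.6035
P_3 = 1/(1+e^{-4.0700}) = 0.9832
P_4 = 1/(1+e^{-0.9720}) = 0.7255
E[score] = 0.6341 + 0.6035 + 0.9832 + 0.7255 = 2.9463

2.95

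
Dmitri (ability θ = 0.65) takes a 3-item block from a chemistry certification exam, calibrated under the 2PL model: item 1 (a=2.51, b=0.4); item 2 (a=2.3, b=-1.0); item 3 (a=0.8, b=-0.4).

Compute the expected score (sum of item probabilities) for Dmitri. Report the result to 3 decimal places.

2.328

P(θ) = 1 / (1 + exp(−a(θ − b)))
P_1 = 1/(1+e^{-0.6275}) = 0.6519
P_2 = 1/(1+e^{-3.7950}) = 0.9780
P_3 = 1/(1+e^{-0.8400}) = 0.6985
E[score] = 0.6519 + 0.9780 + 0.6985 = 2.3284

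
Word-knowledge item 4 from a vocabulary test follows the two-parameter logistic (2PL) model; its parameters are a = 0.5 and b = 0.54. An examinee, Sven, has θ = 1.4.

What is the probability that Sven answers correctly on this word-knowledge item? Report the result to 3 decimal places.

0.606

P(θ) = 1 / (1 + exp(−a(θ − b)))
Exponent: 0.5 × (1.4 − 0.54) = 0.4300
1/(1 + e^{-0.4300}) = 0.6059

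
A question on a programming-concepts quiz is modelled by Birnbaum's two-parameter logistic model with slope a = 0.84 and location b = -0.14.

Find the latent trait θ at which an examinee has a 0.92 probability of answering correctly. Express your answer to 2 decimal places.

2.77

P(θ) = 1 / (1 + exp(−a(θ − b)))
logit = ln(0.9200/0.0800) = 2.4423
θ = b + logit/(a) = -0.14 + 2.4423/0.8400 = 2.7676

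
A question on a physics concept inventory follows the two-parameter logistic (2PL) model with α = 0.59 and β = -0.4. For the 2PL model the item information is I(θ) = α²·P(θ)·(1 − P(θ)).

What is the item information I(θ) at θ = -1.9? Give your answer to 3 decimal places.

P = 1/(1+e^{0.8850}) = 0.2921
P(1−P) = 0.2921 × 0.7079 = 0.2068
I = α² × P(1−P) = 0.59² × 0.2068 = 0.07199

0.072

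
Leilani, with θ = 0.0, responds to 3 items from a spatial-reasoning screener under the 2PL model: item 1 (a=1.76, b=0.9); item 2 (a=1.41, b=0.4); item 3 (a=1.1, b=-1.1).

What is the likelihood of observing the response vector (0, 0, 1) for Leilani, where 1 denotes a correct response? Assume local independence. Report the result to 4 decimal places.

0.4074

P(θ) = 1 / (1 + exp(−a(θ − b)))
P_1 = 1/(1+e^{1.5840}) = 0.1702
P_2 = 1/(1+e^{0.5640}) = 0.3626
P_3 = 1/(1+e^{-1.2100}) = 0.7703
L = (1−P_1) × (1−P_2) × P_3 = 0.8298 × 0.6374 × 0.7703 = 0.40739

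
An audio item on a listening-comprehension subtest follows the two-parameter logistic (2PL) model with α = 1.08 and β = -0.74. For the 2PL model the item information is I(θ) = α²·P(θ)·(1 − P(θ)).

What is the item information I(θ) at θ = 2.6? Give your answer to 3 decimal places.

P = 1/(1+e^{-3.6072}) = 0.9736
P(1−P) = 0.9736 × 0.0264 = 0.0257
I = α² × P(1−P) = 1.08² × 0.0257 = 0.02999

0.030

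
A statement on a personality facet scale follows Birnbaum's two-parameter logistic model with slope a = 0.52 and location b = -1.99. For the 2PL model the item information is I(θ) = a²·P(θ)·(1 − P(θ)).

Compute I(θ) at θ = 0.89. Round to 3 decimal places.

P = 1/(1+e^{-1.4976}) = 0.8172
P(1−P) = 0.8172 × 0.1828 = 0.1494
I = a² × P(1−P) = 0.52² × 0.1494 = 0.04039

0.040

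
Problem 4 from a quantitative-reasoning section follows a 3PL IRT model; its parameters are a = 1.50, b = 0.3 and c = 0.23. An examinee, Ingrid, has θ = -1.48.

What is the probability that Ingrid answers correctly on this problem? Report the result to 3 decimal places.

P(θ) = c + (1 − c) · 1 / (1 + exp(−a(θ − b)))
Exponent: 1.50 × (-1.48 − 0.3) = -2.6700
1/(1 + e^{2.6700}) = 0.0648
P = 0.23 + 0.77 × 0.0648 = 0.2799

0.280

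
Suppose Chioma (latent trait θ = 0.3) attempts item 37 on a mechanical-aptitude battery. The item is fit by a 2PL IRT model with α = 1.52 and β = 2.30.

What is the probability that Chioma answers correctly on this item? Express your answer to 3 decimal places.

0.046

P(θ) = 1 / (1 + exp(−α(θ − β)))
Exponent: 1.52 × (0.3 − 2.30) = -3.0400
1/(1 + e^{3.0400}) = 0.0457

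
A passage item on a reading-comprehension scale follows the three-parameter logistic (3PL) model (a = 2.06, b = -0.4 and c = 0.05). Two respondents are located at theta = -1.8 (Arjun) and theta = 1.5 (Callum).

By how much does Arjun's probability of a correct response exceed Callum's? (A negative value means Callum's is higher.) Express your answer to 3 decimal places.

-0.881

P(theta) = c + (1 − c) · 1 / (1 + exp(−a(theta − b)))
P(Arjun) = 0.1003  [exponent -2.8840]
P(Callum) = 0.9814  [exponent 3.9140]
Difference = 0.1003 − 0.9814 = -0.8811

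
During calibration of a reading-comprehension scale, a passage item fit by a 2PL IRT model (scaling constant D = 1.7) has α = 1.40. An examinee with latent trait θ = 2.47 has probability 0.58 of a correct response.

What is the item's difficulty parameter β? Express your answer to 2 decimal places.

2.33

P(θ) = 1 / (1 + exp(−D·α(θ − β)))
logit(0.58) = ln(0.58/0.42) = 0.3228
β = θ − logit/(1.7·α) = 2.47 − 0.3228/2.3800 = 2.3344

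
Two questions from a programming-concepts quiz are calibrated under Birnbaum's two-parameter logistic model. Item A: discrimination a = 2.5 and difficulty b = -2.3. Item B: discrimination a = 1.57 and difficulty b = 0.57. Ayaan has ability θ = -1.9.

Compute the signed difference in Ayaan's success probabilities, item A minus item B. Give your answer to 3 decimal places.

0.711

P(θ) = 1 / (1 + exp(−a(θ − b)))
P_A = 0.7311
P_B = 0.0203
P_A − P_B = 0.7108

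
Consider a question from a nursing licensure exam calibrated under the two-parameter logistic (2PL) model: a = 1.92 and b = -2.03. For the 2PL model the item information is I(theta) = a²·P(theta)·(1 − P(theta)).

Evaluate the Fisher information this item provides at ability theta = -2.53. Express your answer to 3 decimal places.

0.738

P = 1/(1+e^{0.9600}) = 0.2769
P(1−P) = 0.2769 × 0.7231 = 0.2002
I = a² × P(1−P) = 1.92² × 0.2002 = 0.73808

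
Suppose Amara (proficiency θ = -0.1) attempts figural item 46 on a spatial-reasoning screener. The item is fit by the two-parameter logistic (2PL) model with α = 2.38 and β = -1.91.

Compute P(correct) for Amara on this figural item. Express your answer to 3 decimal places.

0.987

P(θ) = 1 / (1 + exp(−α(θ − β)))
Exponent: 2.38 × (-0.1 − (-1.91)) = 4.3078
1/(1 + e^{-4.3078}) = 0.9867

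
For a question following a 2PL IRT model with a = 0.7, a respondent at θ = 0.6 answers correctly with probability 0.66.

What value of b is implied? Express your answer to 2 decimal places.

P(θ) = 1 / (1 + exp(−a(θ − b)))
logit(0.66) = ln(0.66/0.34) = 0.6633
b = θ − logit/(a) = 0.6 − 0.6633/0.7000 = -0.3476

-0.35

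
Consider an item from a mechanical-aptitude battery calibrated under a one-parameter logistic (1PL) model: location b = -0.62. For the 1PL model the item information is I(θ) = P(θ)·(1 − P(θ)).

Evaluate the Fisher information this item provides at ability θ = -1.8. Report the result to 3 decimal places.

0.180

P = 1/(1+e^{1.1800}) = 0.2351
P(1−P) = 0.2351 × 0.7649 = 0.1798
I = P(1−P) = 0.17980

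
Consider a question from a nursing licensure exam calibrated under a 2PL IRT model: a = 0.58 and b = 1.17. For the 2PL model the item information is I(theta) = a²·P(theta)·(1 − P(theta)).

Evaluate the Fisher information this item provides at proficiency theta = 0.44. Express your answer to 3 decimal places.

0.080

P = 1/(1+e^{0.4234}) = 0.3957
P(1−P) = 0.3957 × 0.6043 = 0.2391
I = a² × P(1−P) = 0.58² × 0.2391 = 0.08044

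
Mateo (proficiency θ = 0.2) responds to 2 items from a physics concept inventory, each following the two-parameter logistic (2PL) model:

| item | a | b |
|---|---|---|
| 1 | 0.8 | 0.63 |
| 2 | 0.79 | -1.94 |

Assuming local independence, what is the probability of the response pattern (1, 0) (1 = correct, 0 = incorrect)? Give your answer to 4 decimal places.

P(θ) = 1 / (1 + exp(−a(θ − b)))
P_1 = 1/(1+e^{0.3440}) = 0.4148
P_2 = 1/(1+e^{-1.6906}) = 0.8443
L = P_1 × (1−P_2) = 0.4148 × 0.1557 = 0.06459

0.0646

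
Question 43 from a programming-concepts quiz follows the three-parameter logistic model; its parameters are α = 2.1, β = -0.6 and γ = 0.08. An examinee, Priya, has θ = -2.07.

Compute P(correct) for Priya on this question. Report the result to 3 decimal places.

0.120

P(θ) = γ + (1 − γ) · 1 / (1 + exp(−α(θ − β)))
Exponent: 2.1 × (-2.07 − (-0.6)) = -3.0870
1/(1 + e^{3.0870}) = 0.0436
P = 0.08 + 0.92 × 0.0436 = 0.1202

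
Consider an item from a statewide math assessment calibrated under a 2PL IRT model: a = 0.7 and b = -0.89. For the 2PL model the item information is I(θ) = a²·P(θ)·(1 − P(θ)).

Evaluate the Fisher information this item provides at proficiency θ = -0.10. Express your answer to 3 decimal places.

P = 1/(1+e^{-0.5530}) = 0.6348
P(1−P) = 0.6348 × 0.3652 = 0.2318
I = a² × P(1−P) = 0.7² × 0.2318 = 0.11359

0.114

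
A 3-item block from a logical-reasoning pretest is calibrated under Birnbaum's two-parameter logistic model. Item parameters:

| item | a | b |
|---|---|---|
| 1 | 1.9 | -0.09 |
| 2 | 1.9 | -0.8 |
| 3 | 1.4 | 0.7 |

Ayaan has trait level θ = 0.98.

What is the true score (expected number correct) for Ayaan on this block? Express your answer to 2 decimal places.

P(θ) = 1 / (1 + exp(−a(θ − b)))
P_1 = 1/(1+e^{-2.0330}) = 0.8842
P_2 = 1/(1+e^{-3.3820}) = 0.9671
P_3 = 1/(1+e^{-0.3920}) = 0.5968
E[score] = 0.8842 + 0.9671 + 0.5968 = 2.4481

2.45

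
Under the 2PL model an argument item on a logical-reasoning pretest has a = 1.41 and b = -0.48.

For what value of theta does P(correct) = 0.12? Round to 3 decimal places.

P(theta) = 1 / (1 + exp(−a(theta − b)))
logit = ln(0.1200/0.8800) = -1.9924
theta = b + logit/(a) = -0.48 + (-1.9924)/1.4100 = -1.8931

-1.893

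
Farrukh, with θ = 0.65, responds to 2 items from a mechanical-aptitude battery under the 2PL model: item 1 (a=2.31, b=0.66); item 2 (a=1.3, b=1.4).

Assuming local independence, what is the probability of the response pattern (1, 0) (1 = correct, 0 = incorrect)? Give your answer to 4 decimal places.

0.3589

P(θ) = 1 / (1 + exp(−a(θ − b)))
P_1 = 1/(1+e^{0.0231}) = 0.4942
P_2 = 1/(1+e^{0.9750}) = 0.2739
L = P_1 × (1−P_2) = 0.4942 × 0.7261 = 0.35886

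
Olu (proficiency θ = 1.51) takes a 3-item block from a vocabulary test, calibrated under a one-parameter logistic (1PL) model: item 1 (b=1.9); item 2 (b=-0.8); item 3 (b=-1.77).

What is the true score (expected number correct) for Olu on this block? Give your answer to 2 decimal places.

2.28

P(θ) = 1 / (1 + exp(−(θ − b)))
P_1 = 1/(1+e^{0.3900}) = 0.4037
P_2 = 1/(1+e^{-2.3100}) = 0.9097
P_3 = 1/(1+e^{-3.2800}) = 0.9637
E[score] = 0.4037 + 0.9097 + 0.9637 = 2.2772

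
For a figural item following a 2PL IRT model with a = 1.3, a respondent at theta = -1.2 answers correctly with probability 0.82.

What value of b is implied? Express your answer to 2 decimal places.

-2.37

P(theta) = 1 / (1 + exp(−a(theta − b)))
logit(0.82) = ln(0.82/0.18) = 1.5163
b = theta − logit/(a) = -1.2 − 1.5163/1.3000 = -2.3664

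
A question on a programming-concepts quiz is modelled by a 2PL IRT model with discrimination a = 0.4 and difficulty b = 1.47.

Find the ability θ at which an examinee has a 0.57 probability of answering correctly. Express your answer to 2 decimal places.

2.17

P(θ) = 1 / (1 + exp(−a(θ − b)))
logit = ln(0.5700/0.4300) = 0.2819
θ = b + logit/(a) = 1.47 + 0.2819/0.4000 = 2.1746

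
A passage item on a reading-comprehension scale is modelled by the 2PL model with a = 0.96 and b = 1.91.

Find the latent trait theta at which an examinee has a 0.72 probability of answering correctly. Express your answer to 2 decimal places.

P(theta) = 1 / (1 + exp(−a(theta − b)))
logit = ln(0.7200/0.2800) = 0.9445
theta = b + logit/(a) = 1.91 + 0.9445/0.9600 = 2.8938

2.89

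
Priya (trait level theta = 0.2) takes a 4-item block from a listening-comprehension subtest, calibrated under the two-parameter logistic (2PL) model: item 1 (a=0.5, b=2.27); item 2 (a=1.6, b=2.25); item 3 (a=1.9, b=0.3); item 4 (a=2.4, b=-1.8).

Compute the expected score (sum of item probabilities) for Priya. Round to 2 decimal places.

P(theta) = 1 / (1 + exp(−a(theta − b)))
P_1 = 1/(1+e^{1.0350}) = 0.2621
P_2 = 1/(1+e^{3.2800}) = 0.0363
P_3 = 1/(1+e^{0.1900}) = 0.4526
P_4 = 1/(1+e^{-4.8000}) = 0.9918
E[score] = 0.2621 + 0.0363 + 0.4526 + 0.9918 = 1.7429

1.74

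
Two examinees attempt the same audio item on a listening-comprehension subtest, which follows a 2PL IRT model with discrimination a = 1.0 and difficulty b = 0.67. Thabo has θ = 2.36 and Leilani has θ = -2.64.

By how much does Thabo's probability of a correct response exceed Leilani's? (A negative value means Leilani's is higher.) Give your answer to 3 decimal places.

0.809

P(θ) = 1 / (1 + exp(−a(θ − b)))
P(Thabo) = 0.8442  [exponent 1.6900]
P(Leilani) = 0.0352  [exponent -3.3100]
Difference = 0.8442 − 0.0352 = 0.8090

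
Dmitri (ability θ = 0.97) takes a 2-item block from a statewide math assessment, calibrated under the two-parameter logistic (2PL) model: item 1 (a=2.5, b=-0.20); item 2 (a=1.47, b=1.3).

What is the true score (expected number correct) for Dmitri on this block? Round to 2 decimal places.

P(θ) = 1 / (1 + exp(−a(θ − b)))
P_1 = 1/(1+e^{-2.9250}) = 0.9491
P_2 = 1/(1+e^{0.4851}) = 0.3810
E[score] = 0.9491 + 0.3810 = 1.3301

1.33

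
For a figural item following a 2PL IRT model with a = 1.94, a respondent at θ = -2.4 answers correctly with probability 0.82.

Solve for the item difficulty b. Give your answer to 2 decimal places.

-3.18

P(θ) = 1 / (1 + exp(−a(θ − b)))
logit(0.82) = ln(0.82/0.18) = 1.5163
b = θ − logit/(a) = -2.4 − 1.5163/1.9400 = -3.1816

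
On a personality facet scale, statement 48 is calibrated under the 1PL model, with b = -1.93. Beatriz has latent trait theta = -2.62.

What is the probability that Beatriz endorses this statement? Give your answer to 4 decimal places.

0.3340

P(theta) = 1 / (1 + exp(−(theta − b)))
Exponent: (-2.62 − (-1.93)) = -0.6900
1/(1 + e^{0.6900}) = 0.3340
P = 0.3340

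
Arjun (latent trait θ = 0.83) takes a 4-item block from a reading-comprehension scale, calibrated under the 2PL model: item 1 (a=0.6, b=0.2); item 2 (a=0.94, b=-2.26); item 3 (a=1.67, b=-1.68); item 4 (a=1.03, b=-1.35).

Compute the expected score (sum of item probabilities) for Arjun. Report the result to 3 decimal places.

P(θ) = 1 / (1 + exp(−a(θ − b)))
P_1 = 1/(1+e^{-0.3780}) = 0.5934
P_2 = 1/(1+e^{-2.9046}) = 0.9481
P_3 = 1/(1+e^{-4.1917}) = 0.9851
P_4 = 1/(1+e^{-2.2454}) = 0.9043
E[score] = 0.5934 + 0.9481 + 0.9851 + 0.9043 = 3.4308

3.431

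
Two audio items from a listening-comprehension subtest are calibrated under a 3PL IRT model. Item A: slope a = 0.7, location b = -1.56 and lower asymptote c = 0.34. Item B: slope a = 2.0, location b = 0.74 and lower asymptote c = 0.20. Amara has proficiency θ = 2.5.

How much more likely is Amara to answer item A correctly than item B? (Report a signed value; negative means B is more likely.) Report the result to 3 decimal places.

P(θ) = c + (1 − c) · 1 / (1 + exp(−a(θ − b)))
P_A = 0.9636
P_B = 0.9770
P_A − P_B = -0.0134

-0.013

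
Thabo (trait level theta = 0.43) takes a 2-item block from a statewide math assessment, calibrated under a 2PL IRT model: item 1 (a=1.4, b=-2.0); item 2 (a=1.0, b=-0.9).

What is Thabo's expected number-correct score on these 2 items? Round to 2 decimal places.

P(theta) = 1 / (1 + exp(−a(theta − b)))
P_1 = 1/(1+e^{-3.4020}) = 0.9678
P_2 = 1/(1+e^{-1.3300}) = 0.7908
E[score] = 0.9678 + 0.7908 = 1.7586

1.76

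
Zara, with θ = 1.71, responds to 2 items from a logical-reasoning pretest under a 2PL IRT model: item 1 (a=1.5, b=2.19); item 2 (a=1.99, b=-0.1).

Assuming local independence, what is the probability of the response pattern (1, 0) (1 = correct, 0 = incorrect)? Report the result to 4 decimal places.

0.0087

P(θ) = 1 / (1 + exp(−a(θ − b)))
P_1 = 1/(1+e^{0.7200}) = 0.3274
P_2 = 1/(1+e^{-3.6019}) = 0.9735
L = P_1 × (1−P_2) = 0.3274 × 0.0265 = 0.00869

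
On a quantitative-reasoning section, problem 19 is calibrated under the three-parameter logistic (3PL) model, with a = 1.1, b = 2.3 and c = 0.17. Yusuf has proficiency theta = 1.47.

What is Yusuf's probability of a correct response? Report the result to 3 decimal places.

P(theta) = c + (1 − c) · 1 / (1 + exp(−a(theta − b)))
Exponent: 1.1 × (1.47 − 2.3) = -0.9130
1/(1 + e^{0.9130}) = 0.2864
P = 0.17 + 0.83 × 0.2864 = 0.4077

0.408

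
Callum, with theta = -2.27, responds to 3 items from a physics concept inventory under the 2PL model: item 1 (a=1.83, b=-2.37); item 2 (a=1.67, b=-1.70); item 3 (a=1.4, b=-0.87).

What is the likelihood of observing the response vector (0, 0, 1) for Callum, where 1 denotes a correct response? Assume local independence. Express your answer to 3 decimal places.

0.040

P(theta) = 1 / (1 + exp(−a(theta − b)))
P_1 = 1/(1+e^{-0.1830}) = 0.5456
P_2 = 1/(1+e^{0.9519}) = 0.2785
P_3 = 1/(1+e^{1.9600}) = 0.1235
L = (1−P_1) × (1−P_2) × P_3 = 0.4544 × 0.7215 × 0.1235 = 0.04048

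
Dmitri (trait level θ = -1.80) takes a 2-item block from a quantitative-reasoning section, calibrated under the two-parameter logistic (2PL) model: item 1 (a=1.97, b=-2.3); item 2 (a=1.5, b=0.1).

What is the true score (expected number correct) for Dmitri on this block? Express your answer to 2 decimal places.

P(θ) = 1 / (1 + exp(−a(θ − b)))
P_1 = 1/(1+e^{-0.9850}) = 0.7281
P_2 = 1/(1+e^{2.8500}) = 0.0547
E[score] = 0.7281 + 0.0547 = 0.7828

0.78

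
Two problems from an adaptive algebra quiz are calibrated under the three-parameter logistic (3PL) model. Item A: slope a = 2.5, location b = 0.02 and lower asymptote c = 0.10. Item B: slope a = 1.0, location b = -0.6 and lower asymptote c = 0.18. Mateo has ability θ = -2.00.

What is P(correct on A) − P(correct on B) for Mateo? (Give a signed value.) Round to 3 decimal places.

-0.236

P(θ) = c + (1 − c) · 1 / (1 + exp(−a(θ − b)))
P_A = 0.1057
P_B = 0.3422
P_A − P_B = -0.2365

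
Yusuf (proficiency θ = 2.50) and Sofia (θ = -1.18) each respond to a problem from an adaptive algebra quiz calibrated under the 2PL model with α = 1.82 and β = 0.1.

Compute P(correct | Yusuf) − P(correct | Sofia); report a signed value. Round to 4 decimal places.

0.8988

P(θ) = 1 / (1 + exp(−α(θ − β)))
P(Yusuf) = 0.9875  [exponent 4.3680]
P(Sofia) = 0.0887  [exponent -2.3296]
Difference = 0.9875 − 0.0887 = 0.8988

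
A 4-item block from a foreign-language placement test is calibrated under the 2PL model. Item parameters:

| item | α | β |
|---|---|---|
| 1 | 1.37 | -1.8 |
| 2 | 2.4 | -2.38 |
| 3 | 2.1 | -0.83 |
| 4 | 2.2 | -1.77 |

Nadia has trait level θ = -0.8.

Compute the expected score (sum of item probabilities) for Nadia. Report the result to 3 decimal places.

P(θ) = 1 / (1 + exp(−α(θ − β)))
P_1 = 1/(1+e^{-1.3700}) = 0.7974
P_2 = 1/(1+e^{-3.7920}) = 0.9779
P_3 = 1/(1+e^{-0.0630}) = 0.5157
P_4 = 1/(1+e^{-2.1340}) = 0.8942
E[score] = 0.7974 + 0.9779 + 0.5157 + 0.8942 = 3.1852

3.185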